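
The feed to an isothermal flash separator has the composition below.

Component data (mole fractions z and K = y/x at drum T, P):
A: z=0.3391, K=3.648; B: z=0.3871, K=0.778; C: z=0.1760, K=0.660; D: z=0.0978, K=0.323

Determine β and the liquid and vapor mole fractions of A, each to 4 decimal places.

β = 0.7166, x_A = 0.1170, y_A = 0.4269

Material balance + equilibrium reduce to Σ zᵢ(Kᵢ−1)/(1+β(Kᵢ−1)) = 0.
Check two-phase: ΣzᵢKᵢ = 1.6860 > 1 and Σzᵢ/Kᵢ = 1.1600 > 1, so g(0) = 0.6860 > 0 and g(1) = -0.1600 < 0.
Iterate (Newton) starting at β = 0.47:
  β = 0.4700: g = 0.13577, g' = -0.6210 → β = 0.6886
  β = 0.6886: g = 0.01440, g' = -0.5168 → β = 0.7165
  β = 0.7165: g = 0.00003, g' = -0.5148 → β = 0.7166
Converged at β = 0.7166.
Compositions from xᵢ = zᵢ/(1+β(Kᵢ−1)), yᵢ = Kᵢxᵢ:
  A: x = 0.1170, y = 0.4269
  B: x = 0.4603, y = 0.3581
  C: x = 0.2327, y = 0.1536
  D: x = 0.1899, y = 0.0614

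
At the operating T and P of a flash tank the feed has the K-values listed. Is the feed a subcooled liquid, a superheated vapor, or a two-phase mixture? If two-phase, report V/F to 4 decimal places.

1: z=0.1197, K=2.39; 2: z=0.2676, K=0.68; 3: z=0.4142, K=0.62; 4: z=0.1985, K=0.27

subcooled liquid

ΣzᵢKᵢ = 0.7785; Σzᵢ/Kᵢ = 1.8469.
Since ΣzᵢKᵢ < 1 the mixture is below its bubble point — single liquid phase.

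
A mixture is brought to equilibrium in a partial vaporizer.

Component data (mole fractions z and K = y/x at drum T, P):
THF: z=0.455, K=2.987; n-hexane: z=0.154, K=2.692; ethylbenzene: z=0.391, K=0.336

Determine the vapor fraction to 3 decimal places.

Let ψ = V/F and solve Σ zᵢ(Kᵢ−1)/(1+ψ(Kᵢ−1)) = 0.
g(0) = ΣzᵢKᵢ − 1 = 0.905 and g(1) = 1 − Σzᵢ/Kᵢ = -0.373, so a root lies in (0, 1).
Newton iteration, ψ⁰ = 0.66:
  ψ = 0.660: g = 0.0521, g' = -0.981 → ψ = 0.713
  ψ = 0.713: g = -0.0009, g' = -1.020 → ψ = 0.712
Converged at ψ = 0.712.

ψ = 0.712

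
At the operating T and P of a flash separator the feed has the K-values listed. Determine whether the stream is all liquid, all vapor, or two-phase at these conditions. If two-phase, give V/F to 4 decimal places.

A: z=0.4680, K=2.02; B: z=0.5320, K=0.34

two-phase, V/F = 0.1875

ΣzᵢKᵢ = 1.1262; Σzᵢ/Kᵢ = 1.7964.
Both exceed 1, so a two-phase solution exists.
Material balance + equilibrium reduce to Σ zᵢ(Kᵢ−1)/(1+ψ(Kᵢ−1)) = 0.
Binary case is linear: z₁(K₁−1)(1+ψ(K₂−1)) + z₂(K₂−1)(1+ψ(K₁−1)) = 0
⇒ ψ = [z₁(K₁−1)+z₂(K₂−1)] / [−(K₁−1)(K₂−1)] = 0.12624/0.67320 = 0.1875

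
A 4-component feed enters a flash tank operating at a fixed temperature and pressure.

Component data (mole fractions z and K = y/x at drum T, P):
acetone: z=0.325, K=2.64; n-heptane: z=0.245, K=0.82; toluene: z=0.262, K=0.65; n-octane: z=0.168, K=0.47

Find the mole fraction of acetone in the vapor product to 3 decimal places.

y_acetone = 0.459

Newton–Raphson from ψ = 0.3:
  ψ = 0.300: g = 0.1023, g' = -0.508 → ψ = 0.501
  ψ = 0.501: g = 0.0116, g' = -0.408 → ψ = 0.530
Converged at ψ = 0.530.
Compositions from xᵢ = zᵢ/(1+ψ(Kᵢ−1)), yᵢ = Kᵢxᵢ:
  acetone: x = 0.174, y = 0.459
  n-heptane: x = 0.271, y = 0.222
  toluene: x = 0.322, y = 0.209
  n-octane: x = 0.234, y = 0.110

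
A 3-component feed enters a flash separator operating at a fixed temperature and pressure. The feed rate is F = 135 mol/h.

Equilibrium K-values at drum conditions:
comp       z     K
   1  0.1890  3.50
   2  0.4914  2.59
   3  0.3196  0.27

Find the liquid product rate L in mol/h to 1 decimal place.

L = 33.2 mol/h

Material balance + equilibrium reduce to Σ zᵢ(Kᵢ−1)/(1+V/F(Kᵢ−1)) = 0.
Feasibility: ΣzᵢKᵢ = 2.0205, Σzᵢ/Kᵢ = 1.4274 — both > 1, two phases present.
Iterate (Newton) starting at V/F = 0.5:
  V/F = 0.5000: g = 0.27786, g' = -1.0413 → V/F = 0.7668
  V/F = 0.7668: g = -0.01597, g' = -1.2700 → V/F = 0.7543
  V/F = 0.7543: g = -0.00018, g' = -1.2421 → V/F = 0.7541
Converged at V/F = 0.7541.
Then V = V/F·F = 0.7541·135 = 101.8 mol/h and L = F − V = 33.2 mol/h.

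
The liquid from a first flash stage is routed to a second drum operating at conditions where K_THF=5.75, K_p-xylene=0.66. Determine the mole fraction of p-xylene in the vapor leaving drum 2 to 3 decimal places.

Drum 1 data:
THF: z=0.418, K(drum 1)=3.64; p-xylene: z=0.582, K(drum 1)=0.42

Drum 1:
Rachford–Rice: g(ψ₁) = Σ zᵢ(Kᵢ−1)/(1+ψ₁(Kᵢ−1)) = 0.
Check two-phase: ΣzᵢKᵢ = 1.766 > 1 and Σzᵢ/Kᵢ = 1.501 > 1, so g(0) = 0.766 > 0 and g(1) = -0.501 < 0.
Binary case is linear: z₁(K₁−1)(1+ψ₁(K₂−1)) + z₂(K₂−1)(1+ψ₁(K₁−1)) = 0
⇒ ψ₁ = [z₁(K₁−1)+z₂(K₂−1)] / [−(K₁−1)(K₂−1)] = 0.7660/1.5312 = 0.500
Drum-1 compositions:
  THF: x = 0.180, y = 0.656
  p-xylene: x = 0.820, y = 0.344
Drum-2 feed = drum-1 liquid: z₂ = (0.1801, 0.8199).
Drum 2:
Iterate (Newton) starting at ψ₂ = 0.59:
  ψ₂ = 0.590: g = -0.1237, g' = -0.429 → ψ₂ = 0.302
  ψ₂ = 0.302: g = 0.0409, g' = -0.804 → ψ₂ = 0.353
  ψ₂ = 0.353: g = 0.0030, g' = -0.690 → ψ₂ = 0.357
Converged at ψ₂ = 0.357.
  THF: x = 0.067, y = 0.384
  p-xylene: x = 0.933, y = 0.616

y_p-xylene (drum 2) = 0.616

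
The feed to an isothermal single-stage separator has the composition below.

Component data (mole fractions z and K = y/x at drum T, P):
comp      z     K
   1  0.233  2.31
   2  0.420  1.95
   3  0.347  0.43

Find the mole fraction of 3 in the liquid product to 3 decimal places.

x_3 = 0.652

Rachford–Rice: g(ψ) = Σ zᵢ(Kᵢ−1)/(1+ψ(Kᵢ−1)) = 0.
Feasibility: ΣzᵢKᵢ = 1.506, Σzᵢ/Kᵢ = 1.123 — both > 1, two phases present.
Iterate (Newton) starting at ψ = 0.5:
  ψ = 0.500: g = 0.1783, g' = -0.541 → ψ = 0.830
  ψ = 0.830: g = -0.0059, g' = -0.616 → ψ = 0.820
Converged at ψ = 0.820.
Compositions from xᵢ = zᵢ/(1+ψ(Kᵢ−1)), yᵢ = Kᵢxᵢ:
  1: x = 0.112, y = 0.259
  2: x = 0.236, y = 0.460
  3: x = 0.652, y = 0.280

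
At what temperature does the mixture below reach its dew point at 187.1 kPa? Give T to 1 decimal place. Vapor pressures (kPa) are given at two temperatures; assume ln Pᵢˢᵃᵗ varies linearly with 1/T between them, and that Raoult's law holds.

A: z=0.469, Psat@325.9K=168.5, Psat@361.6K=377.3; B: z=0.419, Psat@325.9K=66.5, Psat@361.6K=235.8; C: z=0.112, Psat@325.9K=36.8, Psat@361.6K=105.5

Dew-point temperature: Σzᵢ·P/Pᵢˢᵃᵗ(T) = 1. Interpolate ln Pᵢˢᵃᵗ = aᵢ + bᵢ/T.
  T = 325.9 K: ΣzᵢP/Pᵢˢᵃᵗ = 2.2691
  T = 361.6 K: ΣzᵢP/Pᵢˢᵃᵗ = 0.7637
  T = 343.8 K: ΣzᵢP/Pᵢˢᵃᵗ = 1.2719
  T = 352.7 K: ΣzᵢP/Pᵢˢᵃᵗ = 0.9782
  T = 348.2 K: ΣzᵢP/Pᵢˢᵃᵗ = 1.1149
  T = 350.4 K: ΣzᵢP/Pᵢˢᵃᵗ = 1.0453
  T = 351.5 K: ΣzᵢP/Pᵢˢᵃᵗ = 1.0126
Interpolating between 351.5 K and 352.7 K gives T ≈ 351.9 K.

T = 351.9 K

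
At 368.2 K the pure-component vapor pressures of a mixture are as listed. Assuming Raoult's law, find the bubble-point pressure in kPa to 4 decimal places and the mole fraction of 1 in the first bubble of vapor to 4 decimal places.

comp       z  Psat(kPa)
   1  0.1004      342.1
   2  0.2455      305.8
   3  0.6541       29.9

At the bubble point ψ → 0, so ΣzᵢKᵢ = 1 with Kᵢ = Pᵢˢᵃᵗ/P ⇒ P = ΣzᵢPᵢˢᵃᵗ.
P = 0.1004·342.1 + 0.2455·305.8 + 0.6541·29.9 = 128.9783 kPa
yᵢ = zᵢPᵢˢᵃᵗ/P ⇒ y_1 = 0.1004·342.1/128.9783 = 0.2663

Pbub = 128.9783 kPa, y_1 = 0.2663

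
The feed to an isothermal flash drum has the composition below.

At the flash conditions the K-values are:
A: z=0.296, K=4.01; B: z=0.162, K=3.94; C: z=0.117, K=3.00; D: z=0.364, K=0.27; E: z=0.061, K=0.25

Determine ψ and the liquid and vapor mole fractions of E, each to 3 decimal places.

ψ = 0.630, x_E = 0.116, y_E = 0.029

Let ψ = V/F and solve Σ zᵢ(Kᵢ−1)/(1+ψ(Kᵢ−1)) = 0.
g(0) = ΣzᵢKᵢ − 1 = 1.290 and g(1) = 1 − Σzᵢ/Kᵢ = -0.746, so a root lies in (0, 1).
Iterate (Newton) starting at ψ = 0.33:
  ψ = 0.330: g = 0.4188, g' = -1.603 → ψ = 0.591
  ψ = 0.591: g = 0.0519, g' = -1.343 → ψ = 0.630
Converged at ψ = 0.630.
Compositions from xᵢ = zᵢ/(1+ψ(Kᵢ−1)), yᵢ = Kᵢxᵢ:
  A: x = 0.102, y = 0.410
  B: x = 0.057, y = 0.224
  C: x = 0.052, y = 0.155
  D: x = 0.674, y = 0.182
  E: x = 0.116, y = 0.029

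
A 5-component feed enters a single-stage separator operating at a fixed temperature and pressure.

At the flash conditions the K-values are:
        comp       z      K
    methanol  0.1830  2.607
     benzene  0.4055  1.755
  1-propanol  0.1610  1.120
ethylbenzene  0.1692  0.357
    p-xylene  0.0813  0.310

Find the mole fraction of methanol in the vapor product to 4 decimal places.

Newton iteration, ψ⁰ = 0.5:
  ψ = 0.5000: g = 0.15755, g' = -0.5114 → ψ = 0.8081
  ψ = 0.8081: g = -0.01758, g' = -0.6814 → ψ = 0.7823
  ψ = 0.7823: g = -0.00039, g' = -0.6520 → ψ = 0.7817
Converged at ψ = 0.7817.
Compositions from xᵢ = zᵢ/(1+ψ(Kᵢ−1)), yᵢ = Kᵢxᵢ:
  methanol: x = 0.0811, y = 0.2115
  benzene: x = 0.2550, y = 0.4475
  1-propanol: x = 0.1472, y = 0.1649
  ethylbenzene: x = 0.3402, y = 0.1214
  p-xylene: x = 0.1765, y = 0.0547

y_methanol = 0.2115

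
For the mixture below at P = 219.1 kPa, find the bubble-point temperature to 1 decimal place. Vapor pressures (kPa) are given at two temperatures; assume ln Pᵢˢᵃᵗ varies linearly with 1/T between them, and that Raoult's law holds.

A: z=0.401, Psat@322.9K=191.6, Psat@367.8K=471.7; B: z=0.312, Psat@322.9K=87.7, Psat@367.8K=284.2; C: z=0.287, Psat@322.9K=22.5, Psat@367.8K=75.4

Bubble-point temperature: ΣzᵢPᵢˢᵃᵗ(T) = P. Interpolate ln Pᵢˢᵃᵗ = aᵢ + bᵢ/T.
  T = 322.9 K: ΣzᵢPᵢˢᵃᵗ = 110.65 kPa
  T = 367.8 K: ΣzᵢPᵢˢᵃᵗ = 299.46 kPa
  T = 345.4 K: ΣzᵢPᵢˢᵃᵗ = 187.81 kPa
  T = 356.6 K: ΣzᵢPᵢˢᵃᵗ = 238.78 kPa
  T = 351.0 K: ΣzᵢPᵢˢᵃᵗ = 212.15 kPa
  T = 353.8 K: ΣzᵢPᵢˢᵃᵗ = 225.17 kPa
Interpolating between 351.0 K and 353.8 K gives T ≈ 352.5 K.

T = 352.5 K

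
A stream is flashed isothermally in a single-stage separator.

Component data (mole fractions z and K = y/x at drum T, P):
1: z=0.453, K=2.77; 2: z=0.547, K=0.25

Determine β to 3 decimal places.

β = 0.295

Binary case is linear: z₁(K₁−1)(1+β(K₂−1)) + z₂(K₂−1)(1+β(K₁−1)) = 0
⇒ β = [z₁(K₁−1)+z₂(K₂−1)] / [−(K₁−1)(K₂−1)] = 0.3916/1.3275 = 0.295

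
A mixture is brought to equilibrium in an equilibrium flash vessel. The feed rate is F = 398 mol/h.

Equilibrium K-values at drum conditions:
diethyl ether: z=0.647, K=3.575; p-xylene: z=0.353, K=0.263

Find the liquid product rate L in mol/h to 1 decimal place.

L = 103.2 mol/h

Binary case is linear: z₁(K₁−1)(1+V/F(K₂−1)) + z₂(K₂−1)(1+V/F(K₁−1)) = 0
⇒ V/F = [z₁(K₁−1)+z₂(K₂−1)] / [−(K₁−1)(K₂−1)] = 1.4059/1.8978 = 0.741
Then V = V/F·F = 0.7408·398 = 294.8 mol/h and L = F − V = 103.2 mol/h.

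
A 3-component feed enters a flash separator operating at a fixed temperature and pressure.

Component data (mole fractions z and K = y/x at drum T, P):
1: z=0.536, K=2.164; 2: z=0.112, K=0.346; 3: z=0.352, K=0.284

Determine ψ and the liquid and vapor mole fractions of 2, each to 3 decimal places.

Rachford–Rice: g(ψ) = Σ zᵢ(Kᵢ−1)/(1+ψ(Kᵢ−1)) = 0.
Check two-phase: ΣzᵢKᵢ = 1.299 > 1 and Σzᵢ/Kᵢ = 1.811 > 1, so g(0) = 0.299 > 0 and g(1) = -0.811 < 0.
Iterate (Newton) starting at ψ = 0.5:
  ψ = 0.500: g = -0.1070, g' = -0.834 → ψ = 0.372
  ψ = 0.372: g = -0.0047, g' = -0.772 → ψ = 0.366
Converged at ψ = 0.366.
Compositions from xᵢ = zᵢ/(1+ψ(Kᵢ−1)), yᵢ = Kᵢxᵢ:
  1: x = 0.376, y = 0.814
  2: x = 0.147, y = 0.051
  3: x = 0.477, y = 0.135

ψ = 0.366, x_2 = 0.147, y_2 = 0.051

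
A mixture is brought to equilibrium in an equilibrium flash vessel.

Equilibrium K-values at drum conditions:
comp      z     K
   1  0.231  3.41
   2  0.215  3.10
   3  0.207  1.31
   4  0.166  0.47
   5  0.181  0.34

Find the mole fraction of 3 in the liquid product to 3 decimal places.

x_3 = 0.166

Material balance + equilibrium reduce to Σ zᵢ(Kᵢ−1)/(1+ψ(Kᵢ−1)) = 0.
Check two-phase: ΣzᵢKᵢ = 1.865 > 1 and Σzᵢ/Kᵢ = 1.181 > 1, so g(0) = 0.865 > 0 and g(1) = -0.181 < 0.
Newton iteration, ψ⁰ = 0.33:
  ψ = 0.330: g = 0.3756, g' = -0.961 → ψ = 0.721
  ψ = 0.721: g = 0.0651, g' = -0.751 → ψ = 0.808
  ψ = 0.808: g = -0.0019, g' = -0.802 → ψ = 0.805
Converged at ψ = 0.805.
Compositions from xᵢ = zᵢ/(1+ψ(Kᵢ−1)), yᵢ = Kᵢxᵢ:
  1: x = 0.079, y = 0.268
  2: x = 0.080, y = 0.248
  3: x = 0.166, y = 0.217
  4: x = 0.290, y = 0.136
  5: x = 0.386, y = 0.131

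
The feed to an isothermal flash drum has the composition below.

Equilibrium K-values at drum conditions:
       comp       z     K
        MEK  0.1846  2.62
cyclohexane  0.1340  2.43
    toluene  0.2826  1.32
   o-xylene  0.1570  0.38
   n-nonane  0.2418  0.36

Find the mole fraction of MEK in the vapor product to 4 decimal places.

Iterate (Newton) starting at V/F = 0.7:
  V/F = 0.7000: g = -0.14255, g' = -0.7076 → V/F = 0.4985
  V/F = 0.4985: g = -0.01286, g' = -0.6032 → V/F = 0.4772
Converged at V/F = 0.4772.
Compositions from xᵢ = zᵢ/(1+V/F(Kᵢ−1)), yᵢ = Kᵢxᵢ:
  MEK: x = 0.1041, y = 0.2728
  cyclohexane: x = 0.0797, y = 0.1936
  toluene: x = 0.2452, y = 0.3236
  o-xylene: x = 0.2230, y = 0.0847
  n-nonane: x = 0.3481, y = 0.1253

y_MEK = 0.2728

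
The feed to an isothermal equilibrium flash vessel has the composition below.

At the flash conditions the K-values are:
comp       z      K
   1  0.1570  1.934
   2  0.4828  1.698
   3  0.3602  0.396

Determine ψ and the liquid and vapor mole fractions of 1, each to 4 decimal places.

ψ = 0.5802, x_1 = 0.1018, y_1 = 0.1969

Newton–Raphson from ψ = 0.48:
  ψ = 0.4800: g = 0.04728, g' = -0.4579 → ψ = 0.5833
  ψ = 0.5833: g = -0.00147, g' = -0.4894 → ψ = 0.5803
Converged at ψ = 0.5802.
Compositions from xᵢ = zᵢ/(1+ψ(Kᵢ−1)), yᵢ = Kᵢxᵢ:
  1: x = 0.1018, y = 0.1969
  2: x = 0.3436, y = 0.5835
  3: x = 0.5546, y = 0.2196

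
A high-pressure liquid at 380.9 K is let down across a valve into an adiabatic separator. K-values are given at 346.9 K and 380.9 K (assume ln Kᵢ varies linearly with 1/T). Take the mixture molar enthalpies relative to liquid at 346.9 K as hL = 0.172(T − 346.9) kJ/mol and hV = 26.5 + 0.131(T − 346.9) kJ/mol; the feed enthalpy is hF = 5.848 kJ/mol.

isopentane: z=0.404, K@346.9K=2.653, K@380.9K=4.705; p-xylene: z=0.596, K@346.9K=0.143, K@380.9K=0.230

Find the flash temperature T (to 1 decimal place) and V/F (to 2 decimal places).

T = 353.5 K, V/F = 0.18

Adiabatic flash: solve Rachford–Rice at each trial T, then check hF = ψ·hV(T) + (1−ψ)·hL(T).
  T = 346.9 K: K = (2.653, 0.143), RR gives ψ = 0.111, H_out = 2.938 kJ/mol
  T = 380.9 K: K = (4.705, 0.230), RR gives ψ = 0.364, H_out = 14.982 kJ/mol
  T = 363.9 K: K = (3.581, 0.183), RR gives ψ = 0.264, H_out = 9.730 kJ/mol
  T = 355.4 K: K = (3.093, 0.162), RR gives ψ = 0.198, H_out = 6.630 kJ/mol
  T = 351.1 K: K = (2.865, 0.152), RR gives ψ = 0.157, H_out = 4.856 kJ/mol
  T = 353.2 K: K = (2.975, 0.157), RR gives ψ = 0.178, H_out = 5.744 kJ/mol
Linear interpolation between T = 353.2 (H_out = 5.744) and T = 355.4 (H_out = 6.630) on hF = 5.848 gives T ≈ 353.5 K, at which ψ = 0.18.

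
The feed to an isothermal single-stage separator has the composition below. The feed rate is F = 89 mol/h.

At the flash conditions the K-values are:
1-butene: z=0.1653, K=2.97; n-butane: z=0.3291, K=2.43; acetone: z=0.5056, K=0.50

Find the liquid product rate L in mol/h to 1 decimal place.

L = 29.3 mol/h

Newton–Raphson from ψ = 0.5:
  ψ = 0.5000: g = 0.10139, g' = -0.6163 → ψ = 0.6645
  ψ = 0.6645: g = 0.00375, g' = -0.5807 → ψ = 0.6710
Converged at ψ = 0.6710.
Then V = ψ·F = 0.6710·89 = 59.7 mol/h and L = F − V = 29.3 mol/h.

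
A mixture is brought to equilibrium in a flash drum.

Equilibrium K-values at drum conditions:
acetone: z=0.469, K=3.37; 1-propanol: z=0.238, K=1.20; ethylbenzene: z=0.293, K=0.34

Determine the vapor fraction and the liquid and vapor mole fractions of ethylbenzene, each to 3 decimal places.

ψ = 0.817, x_ethylbenzene = 0.636, y_ethylbenzene = 0.216

Let ψ = V/F and solve Σ zᵢ(Kᵢ−1)/(1+ψ(Kᵢ−1)) = 0.
Feasibility: ΣzᵢKᵢ = 1.966, Σzᵢ/Kᵢ = 1.199 — both > 1, two phases present.
Newton–Raphson from ψ = 0.5:
  ψ = 0.500: g = 0.2634, g' = -0.844 → ψ = 0.812
  ψ = 0.812: g = 0.0043, g' = -0.908 → ψ = 0.817
Converged at ψ = 0.817.
Compositions from xᵢ = zᵢ/(1+ψ(Kᵢ−1)), yᵢ = Kᵢxᵢ:
  acetone: x = 0.160, y = 0.538
  1-propanol: x = 0.205, y = 0.245
  ethylbenzene: x = 0.636, y = 0.216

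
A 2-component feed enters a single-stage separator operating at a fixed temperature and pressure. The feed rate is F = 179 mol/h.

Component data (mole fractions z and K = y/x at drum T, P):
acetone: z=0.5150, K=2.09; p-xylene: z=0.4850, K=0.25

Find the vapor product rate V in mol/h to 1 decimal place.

Rachford–Rice: g(β) = Σ zᵢ(Kᵢ−1)/(1+β(Kᵢ−1)) = 0.
g(0) = ΣzᵢKᵢ − 1 = 0.1976 and g(1) = 1 − Σzᵢ/Kᵢ = -1.1864, so a root lies in (0, 1).
Newton–Raphson from β = 0.5:
  β = 0.5000: g = -0.21867, g' = -0.9547 → β = 0.2710
  β = 0.2710: g = -0.02317, g' = -0.7944 → β = 0.2418
  β = 0.2418: g = -0.00007, g' = -0.7903 → β = 0.2417
Converged at β = 0.2417.
Then V = β·F = 0.2417·179 = 43.3 mol/h and L = F − V = 135.7 mol/h.

V = 43.3 mol/h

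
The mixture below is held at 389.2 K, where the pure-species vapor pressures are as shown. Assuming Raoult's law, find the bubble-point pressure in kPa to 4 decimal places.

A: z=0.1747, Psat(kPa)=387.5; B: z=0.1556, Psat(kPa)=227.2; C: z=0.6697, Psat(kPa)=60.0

Pbub = 143.2306 kPa

At the bubble point ψ → 0, so ΣzᵢKᵢ = 1 with Kᵢ = Pᵢˢᵃᵗ/P ⇒ P = ΣzᵢPᵢˢᵃᵗ.
P = 0.1747·387.5 + 0.1556·227.2 + 0.6697·60.0 = 143.2306 kPa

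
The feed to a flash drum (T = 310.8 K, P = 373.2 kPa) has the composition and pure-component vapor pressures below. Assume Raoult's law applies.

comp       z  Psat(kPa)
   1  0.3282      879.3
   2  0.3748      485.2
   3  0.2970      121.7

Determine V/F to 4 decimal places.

Raoult's law: Kᵢ = Pᵢˢᵃᵗ/P = Pᵢˢᵃᵗ/373.2.
  K_1 = 879.3/373.2 = 2.356109, K_2 = 485.2/373.2 = 1.300107, K_3 = 121.7/373.2 = 0.326099
Material balance + equilibrium reduce to Σ zᵢ(Kᵢ−1)/(1+V/F(Kᵢ−1)) = 0.
Check two-phase: ΣzᵢKᵢ = 1.3574 > 1 and Σzᵢ/Kᵢ = 1.3383 > 1, so g(0) = 0.3574 > 0 and g(1) = -0.3383 < 0.
Newton–Raphson from V/F = 0.39:
  V/F = 0.3900: g = 0.12030, g' = -0.5335 → V/F = 0.6155
  V/F = 0.6155: g = -0.00448, g' = -0.5972 → V/F = 0.6080
Converged at V/F = 0.6080.

V/F = 0.6080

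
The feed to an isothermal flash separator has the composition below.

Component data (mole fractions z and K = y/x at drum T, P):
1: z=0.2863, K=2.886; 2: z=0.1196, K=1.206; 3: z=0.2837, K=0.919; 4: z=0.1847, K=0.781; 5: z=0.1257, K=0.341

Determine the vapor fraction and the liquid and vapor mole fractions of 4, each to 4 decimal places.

ψ = 0.7703, x_4 = 0.2222, y_4 = 0.1735

Let ψ = V/F and solve Σ zᵢ(Kᵢ−1)/(1+ψ(Kᵢ−1)) = 0.
g(0) = ΣzᵢKᵢ − 1 = 0.4183 and g(1) = 1 − Σzᵢ/Kᵢ = -0.1122, so a root lies in (0, 1).
Iterate (Newton) starting at ψ = 0.5:
  ψ = 0.5000: g = 0.10732, g' = -0.4085 → ψ = 0.7627
  ψ = 0.7627: g = 0.00313, g' = -0.4106 → ψ = 0.7703
Converged at ψ = 0.7703.
Compositions from xᵢ = zᵢ/(1+ψ(Kᵢ−1)), yᵢ = Kᵢxᵢ:
  1: x = 0.1167, y = 0.3369
  2: x = 0.1032, y = 0.1245
  3: x = 0.3026, y = 0.2781
  4: x = 0.2222, y = 0.1735
  5: x = 0.2553, y = 0.0871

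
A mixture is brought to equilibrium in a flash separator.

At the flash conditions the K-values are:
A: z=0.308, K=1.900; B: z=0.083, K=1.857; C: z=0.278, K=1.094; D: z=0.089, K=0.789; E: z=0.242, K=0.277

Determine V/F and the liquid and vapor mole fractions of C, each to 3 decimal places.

V/F = 0.435, x_C = 0.267, y_C = 0.292

Material balance + equilibrium reduce to Σ zᵢ(Kᵢ−1)/(1+V/F(Kᵢ−1)) = 0.
Feasibility: ΣzᵢKᵢ = 1.181, Σzᵢ/Kᵢ = 1.447 — both > 1, two phases present.
Newton–Raphson from V/F = 0.48:
  V/F = 0.480: g = -0.0199, g' = -0.456 → V/F = 0.436
  V/F = 0.436: g = -0.0004, g' = -0.438 → V/F = 0.435
Converged at V/F = 0.435.
Compositions from xᵢ = zᵢ/(1+V/F(Kᵢ−1)), yᵢ = Kᵢxᵢ:
  A: x = 0.221, y = 0.420
  B: x = 0.060, y = 0.112
  C: x = 0.267, y = 0.292
  D: x = 0.098, y = 0.077
  E: x = 0.353, y = 0.098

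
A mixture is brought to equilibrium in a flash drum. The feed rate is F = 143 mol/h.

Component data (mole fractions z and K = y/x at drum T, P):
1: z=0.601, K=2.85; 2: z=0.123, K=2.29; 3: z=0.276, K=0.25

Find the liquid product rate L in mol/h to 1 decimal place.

Rachford–Rice: g(ψ) = Σ zᵢ(Kᵢ−1)/(1+ψ(Kᵢ−1)) = 0.
g(0) = ΣzᵢKᵢ − 1 = 1.064 and g(1) = 1 − Σzᵢ/Kᵢ = -0.369, so a root lies in (0, 1).
Newton–Raphson from ψ = 0.61:
  ψ = 0.610: g = 0.2296, g' = -1.046 → ψ = 0.830
  ψ = 0.830: g = -0.0326, g' = -1.455 → ψ = 0.807
Converged at ψ = 0.807.
Then V = ψ·F = 0.8065·143 = 115.3 mol/h and L = F − V = 27.7 mol/h.

L = 27.7 mol/h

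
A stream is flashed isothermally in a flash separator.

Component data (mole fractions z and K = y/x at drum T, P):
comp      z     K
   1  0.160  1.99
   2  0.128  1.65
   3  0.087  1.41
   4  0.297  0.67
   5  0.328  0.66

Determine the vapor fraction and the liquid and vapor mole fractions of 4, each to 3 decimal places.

ψ = 0.259, x_4 = 0.325, y_4 = 0.218

Iterate (Newton) starting at ψ = 0.6:
  ψ = 0.600: g = -0.0745, g' = -0.209 → ψ = 0.244
  ψ = 0.244: g = 0.0036, g' = -0.237 → ψ = 0.259
Converged at ψ = 0.259.
Compositions from xᵢ = zᵢ/(1+ψ(Kᵢ−1)), yᵢ = Kᵢxᵢ:
  1: x = 0.127, y = 0.253
  2: x = 0.110, y = 0.181
  3: x = 0.079, y = 0.111
  4: x = 0.325, y = 0.218
  5: x = 0.360, y = 0.237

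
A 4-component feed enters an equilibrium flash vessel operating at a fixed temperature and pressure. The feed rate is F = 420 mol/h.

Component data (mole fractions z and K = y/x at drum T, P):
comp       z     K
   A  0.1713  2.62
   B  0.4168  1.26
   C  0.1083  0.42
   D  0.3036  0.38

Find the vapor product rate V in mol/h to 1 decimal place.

V = 107.7 mol/h

Material balance + equilibrium reduce to Σ zᵢ(Kᵢ−1)/(1+ψ(Kᵢ−1)) = 0.
Check two-phase: ΣzᵢKᵢ = 1.1348 > 1 and Σzᵢ/Kᵢ = 1.4530 > 1, so g(0) = 0.1348 > 0 and g(1) = -0.4530 < 0.
Newton iteration, ψ⁰ = 0.68:
  ψ = 0.6800: g = -0.20503, g' = -0.5703 → ψ = 0.3205
  ψ = 0.3205: g = -0.02937, g' = -0.4555 → ψ = 0.2560
  ψ = 0.2560: g = 0.00024, g' = -0.4645 → ψ = 0.2565
Converged at ψ = 0.2565.
Then V = ψ·F = 0.2565·420 = 107.7 mol/h and L = F − V = 312.3 mol/h.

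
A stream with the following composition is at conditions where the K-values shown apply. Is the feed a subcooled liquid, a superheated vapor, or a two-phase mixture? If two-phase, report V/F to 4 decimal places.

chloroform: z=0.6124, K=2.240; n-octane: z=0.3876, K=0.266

two-phase, V/F = 0.5218

ΣzᵢKᵢ = 1.4749; Σzᵢ/Kᵢ = 1.7305.
Both exceed 1, so a two-phase solution exists.
Iterate (Newton) starting at ψ = 0.5:
  ψ = 0.5000: g = 0.01931, g' = -0.8800 → ψ = 0.5219
  ψ = 0.5219: g = -0.00017, g' = -0.8958 → ψ = 0.5218
Converged at ψ = 0.5218.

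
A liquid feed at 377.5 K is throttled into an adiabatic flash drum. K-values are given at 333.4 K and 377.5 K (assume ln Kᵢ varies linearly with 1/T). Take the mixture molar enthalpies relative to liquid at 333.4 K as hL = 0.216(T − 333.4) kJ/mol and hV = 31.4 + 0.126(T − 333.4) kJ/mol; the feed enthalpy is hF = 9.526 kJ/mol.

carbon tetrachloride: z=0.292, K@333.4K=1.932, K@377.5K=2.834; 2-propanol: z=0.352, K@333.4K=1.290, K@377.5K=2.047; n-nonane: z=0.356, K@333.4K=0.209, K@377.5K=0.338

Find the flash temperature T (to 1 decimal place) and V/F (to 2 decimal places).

T = 338.4 K, V/F = 0.27

Adiabatic flash: solve Rachford–Rice at each trial T, then check hF = ψ·hV(T) + (1−ψ)·hL(T).
  T = 333.4 K: K = (1.932, 1.290, 0.209), RR gives ψ = 0.183, H_out = 5.757 kJ/mol
  T = 377.5 K: K = (2.834, 2.047, 0.338), RR gives ψ = 0.709, H_out = 28.981 kJ/mol
  T = 355.4 K: K = (2.367, 1.648, 0.270), RR gives ψ = 0.500, H_out = 19.450 kJ/mol
  T = 344.4 K: K = (2.145, 1.464, 0.238), RR gives ψ = 0.365, H_out = 13.469 kJ/mol
  T = 338.9 K: K = (2.038, 1.375, 0.223), RR gives ψ = 0.282, H_out = 9.900 kJ/mol
  T = 336.1 K: K = (1.984, 1.332, 0.216), RR gives ψ = 0.234, H_out = 7.874 kJ/mol
  T = 337.5 K: K = (2.011, 1.353, 0.220), RR gives ψ = 0.258, H_out = 8.907 kJ/mol
Linear interpolation between T = 337.5 (H_out = 8.907) and T = 338.9 (H_out = 9.900) on hF = 9.526 gives T ≈ 338.4 K, at which ψ = 0.27.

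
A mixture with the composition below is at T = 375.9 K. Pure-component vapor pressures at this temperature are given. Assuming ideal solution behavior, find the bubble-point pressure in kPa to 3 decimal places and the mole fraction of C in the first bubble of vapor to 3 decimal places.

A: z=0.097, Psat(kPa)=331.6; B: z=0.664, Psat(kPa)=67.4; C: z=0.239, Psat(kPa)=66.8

At the bubble point ψ → 0, so ΣzᵢKᵢ = 1 with Kᵢ = Pᵢˢᵃᵗ/P ⇒ P = ΣzᵢPᵢˢᵃᵗ.
P = 0.097·331.6 + 0.664·67.4 + 0.239·66.8 = 92.884 kPa
yᵢ = zᵢPᵢˢᵃᵗ/P ⇒ y_C = 0.239·66.8/92.884 = 0.172

Pbub = 92.884 kPa, y_C = 0.172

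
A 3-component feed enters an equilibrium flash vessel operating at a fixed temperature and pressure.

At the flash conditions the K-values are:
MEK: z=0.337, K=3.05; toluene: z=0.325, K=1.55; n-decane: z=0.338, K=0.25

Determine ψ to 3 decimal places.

ψ = 0.583

Rachford–Rice: g(ψ) = Σ zᵢ(Kᵢ−1)/(1+ψ(Kᵢ−1)) = 0.
Feasibility: ΣzᵢKᵢ = 1.616, Σzᵢ/Kᵢ = 1.672 — both > 1, two phases present.
Iterate (Newton) starting at ψ = 0.5:
  ψ = 0.500: g = 0.0758, g' = -0.893 → ψ = 0.585
  ψ = 0.585: g = -0.0022, g' = -0.953 → ψ = 0.583
Converged at ψ = 0.583.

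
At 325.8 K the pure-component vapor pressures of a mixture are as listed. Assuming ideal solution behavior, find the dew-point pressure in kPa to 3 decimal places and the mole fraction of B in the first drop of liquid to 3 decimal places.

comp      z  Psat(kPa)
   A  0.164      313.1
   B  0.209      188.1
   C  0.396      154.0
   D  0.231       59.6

At the dew point ψ → 1, so Σzᵢ/Kᵢ = 1 with Kᵢ = Pᵢˢᵃᵗ/P ⇒ 1/P = Σzᵢ/Pᵢˢᵃᵗ.
1/P = 0.164/313.1 + 0.209/188.1 + 0.396/154.0 + 0.231/59.6 = 0.008082 ⇒ P = 123.729 kPa
xᵢ = zᵢP/Pᵢˢᵃᵗ ⇒ x_B = 0.209·123.729/188.1 = 0.137

Pdew = 123.729 kPa, x_B = 0.137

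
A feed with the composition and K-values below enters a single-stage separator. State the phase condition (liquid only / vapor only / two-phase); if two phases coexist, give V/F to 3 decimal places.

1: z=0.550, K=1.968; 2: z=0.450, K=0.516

two-phase, V/F = 0.671

ΣzᵢKᵢ = 1.315; Σzᵢ/Kᵢ = 1.152.
Both exceed 1, so a two-phase solution exists.
Material balance + equilibrium reduce to Σ zᵢ(Kᵢ−1)/(1+ψ(Kᵢ−1)) = 0.
Binary case is linear: z₁(K₁−1)(1+ψ(K₂−1)) + z₂(K₂−1)(1+ψ(K₁−1)) = 0
⇒ ψ = [z₁(K₁−1)+z₂(K₂−1)] / [−(K₁−1)(K₂−1)] = 0.3146/0.4685 = 0.671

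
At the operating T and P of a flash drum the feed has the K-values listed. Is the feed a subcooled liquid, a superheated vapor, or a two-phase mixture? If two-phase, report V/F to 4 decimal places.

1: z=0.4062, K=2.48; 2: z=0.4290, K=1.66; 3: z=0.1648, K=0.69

superheated vapor

ΣzᵢKᵢ = 1.8332; Σzᵢ/Kᵢ = 0.6611.
Since Σzᵢ/Kᵢ < 1 the mixture is above its dew point — single vapor phase.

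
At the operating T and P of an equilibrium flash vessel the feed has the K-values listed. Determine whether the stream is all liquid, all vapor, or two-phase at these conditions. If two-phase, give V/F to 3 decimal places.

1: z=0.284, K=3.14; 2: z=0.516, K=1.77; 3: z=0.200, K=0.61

all vapor

ΣzᵢKᵢ = 1.927; Σzᵢ/Kᵢ = 0.710.
Since Σzᵢ/Kᵢ < 1 the mixture is above its dew point — single vapor phase.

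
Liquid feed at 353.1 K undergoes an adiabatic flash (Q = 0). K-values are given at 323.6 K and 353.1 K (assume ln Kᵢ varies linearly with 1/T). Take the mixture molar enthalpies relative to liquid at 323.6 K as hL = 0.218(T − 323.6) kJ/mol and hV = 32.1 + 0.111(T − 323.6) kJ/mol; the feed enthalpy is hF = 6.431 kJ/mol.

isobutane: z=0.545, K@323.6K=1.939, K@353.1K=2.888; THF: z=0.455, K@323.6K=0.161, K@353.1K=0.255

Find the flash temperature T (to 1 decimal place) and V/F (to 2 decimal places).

Adiabatic flash: solve Rachford–Rice at each trial T, then check hF = ψ·hV(T) + (1−ψ)·hL(T).
  T = 323.6 K: K = (1.939, 0.161), RR gives ψ = 0.165, H_out = 5.297 kJ/mol
  T = 353.1 K: K = (2.888, 0.255), RR gives ψ = 0.491, H_out = 20.629 kJ/mol
  T = 338.4 K: K = (2.389, 0.205), RR gives ψ = 0.358, H_out = 14.143 kJ/mol
  T = 331.0 K: K = (2.157, 0.182), RR gives ψ = 0.273, H_out = 10.164 kJ/mol
  T = 327.3 K: K = (2.046, 0.171), RR gives ψ = 0.223, H_out = 7.872 kJ/mol
  T = 325.5 K: K = (1.994, 0.166), RR gives ψ = 0.196, H_out = 6.660 kJ/mol
Linear interpolation between T = 323.6 (H_out = 5.297) and T = 325.5 (H_out = 6.660) on hF = 6.431 gives T ≈ 325.2 K, at which ψ = 0.19.

T = 325.2 K, V/F = 0.19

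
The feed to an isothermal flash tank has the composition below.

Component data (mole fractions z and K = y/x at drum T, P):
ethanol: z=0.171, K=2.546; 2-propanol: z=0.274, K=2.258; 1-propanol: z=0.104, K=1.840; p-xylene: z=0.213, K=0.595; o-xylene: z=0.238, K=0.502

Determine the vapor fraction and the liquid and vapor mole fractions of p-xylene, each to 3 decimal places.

ψ = 0.839, x_p-xylene = 0.323, y_p-xylene = 0.192

Rachford–Rice: g(ψ) = Σ zᵢ(Kᵢ−1)/(1+ψ(Kᵢ−1)) = 0.
g(0) = ΣzᵢKᵢ − 1 = 0.492 and g(1) = 1 − Σzᵢ/Kᵢ = -0.077, so a root lies in (0, 1).
Newton–Raphson from ψ = 0.66:
  ψ = 0.660: g = 0.0811, g' = -0.456 → ψ = 0.838
  ψ = 0.838: g = 0.0003, g' = -0.459 → ψ = 0.839
Converged at ψ = 0.839.
Compositions from xᵢ = zᵢ/(1+ψ(Kᵢ−1)), yᵢ = Kᵢxᵢ:
  ethanol: x = 0.074, y = 0.190
  2-propanol: x = 0.133, y = 0.301
  1-propanol: x = 0.061, y = 0.112
  p-xylene: x = 0.323, y = 0.192
  o-xylene: x = 0.409, y = 0.205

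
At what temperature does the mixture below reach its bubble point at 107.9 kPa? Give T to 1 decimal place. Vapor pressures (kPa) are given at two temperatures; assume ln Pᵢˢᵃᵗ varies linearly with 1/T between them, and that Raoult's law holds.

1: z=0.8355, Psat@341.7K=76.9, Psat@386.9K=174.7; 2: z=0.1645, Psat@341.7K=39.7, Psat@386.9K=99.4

T = 363.3 K

Bubble-point temperature: ΣzᵢPᵢˢᵃᵗ(T) = P. Interpolate ln Pᵢˢᵃᵗ = aᵢ + bᵢ/T.
  T = 341.7 K: ΣzᵢPᵢˢᵃᵗ = 70.78 kPa
  T = 386.9 K: ΣzᵢPᵢˢᵃᵗ = 162.31 kPa
  T = 364.3 K: ΣzᵢPᵢˢᵃᵗ = 109.97 kPa
  T = 353.0 K: ΣzᵢPᵢˢᵃᵗ = 88.85 kPa
  T = 358.6 K: ΣzᵢPᵢˢᵃᵗ = 98.92 kPa
  T = 361.5 K: ΣzᵢPᵢˢᵃᵗ = 104.44 kPa
Interpolating between 361.5 K and 364.3 K gives T ≈ 363.3 K.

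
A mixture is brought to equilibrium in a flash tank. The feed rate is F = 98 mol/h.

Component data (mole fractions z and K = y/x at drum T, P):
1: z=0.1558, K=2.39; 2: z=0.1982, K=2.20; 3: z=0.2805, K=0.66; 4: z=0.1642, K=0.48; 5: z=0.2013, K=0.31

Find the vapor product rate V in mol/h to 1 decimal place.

Newton–Raphson from ψ = 0.5:
  ψ = 0.5000: g = -0.16593, g' = -0.5678 → ψ = 0.2078
  ψ = 0.2078: g = -0.00208, g' = -0.5880 → ψ = 0.2042
Converged at ψ = 0.2042.
Then V = ψ·F = 0.2042·98 = 20.0 mol/h and L = F − V = 78.0 mol/h.

V = 20.0 mol/h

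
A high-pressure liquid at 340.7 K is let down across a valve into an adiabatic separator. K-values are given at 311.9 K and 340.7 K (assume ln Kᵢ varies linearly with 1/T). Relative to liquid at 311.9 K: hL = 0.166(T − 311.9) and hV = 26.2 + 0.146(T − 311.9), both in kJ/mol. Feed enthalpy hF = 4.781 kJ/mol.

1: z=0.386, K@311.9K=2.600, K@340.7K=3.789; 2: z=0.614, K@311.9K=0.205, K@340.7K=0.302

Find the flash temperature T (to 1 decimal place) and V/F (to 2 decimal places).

Adiabatic flash: solve Rachford–Rice at each trial T, then check hF = ψ·hV(T) + (1−ψ)·hL(T).
  T = 311.9 K: K = (2.600, 0.205), RR gives ψ = 0.102, H_out = 2.667 kJ/mol
  T = 340.7 K: K = (3.789, 0.302), RR gives ψ = 0.333, H_out = 13.310 kJ/mol
  T = 326.3 K: K = (3.165, 0.251), RR gives ψ = 0.232, H_out = 8.394 kJ/mol
  T = 319.1 K: K = (2.875, 0.227), RR gives ψ = 0.172, H_out = 5.679 kJ/mol
  T = 315.5 K: K = (2.736, 0.216), RR gives ψ = 0.139, H_out = 4.218 kJ/mol
  T = 317.3 K: K = (2.805, 0.222), RR gives ψ = 0.156, H_out = 4.959 kJ/mol
Linear interpolation between T = 315.5 (H_out = 4.218) and T = 317.3 (H_out = 4.959) on hF = 4.781 gives T ≈ 316.9 K, at which ψ = 0.15.

T = 316.9 K, V/F = 0.15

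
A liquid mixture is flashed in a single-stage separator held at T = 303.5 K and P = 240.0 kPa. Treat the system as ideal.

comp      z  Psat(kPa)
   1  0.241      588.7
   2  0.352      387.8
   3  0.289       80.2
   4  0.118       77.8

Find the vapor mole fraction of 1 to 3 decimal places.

y_1 = 0.361

Raoult's law: Kᵢ = Pᵢˢᵃᵗ/P = Pᵢˢᵃᵗ/240.0.
  K_1 = 588.7/240.0 = 2.45292, K_2 = 387.8/240.0 = 1.61583, K_3 = 80.2/240.0 = 0.33417, K_4 = 77.8/240.0 = 0.32417
Let β = V/F and solve Σ zᵢ(Kᵢ−1)/(1+β(Kᵢ−1)) = 0.
Feasibility: ΣzᵢKᵢ = 1.295, Σzᵢ/Kᵢ = 1.545 — both > 1, two phases present.
Newton iteration, β⁰ = 0.57:
  β = 0.570: g = -0.0879, g' = -0.701 → β = 0.445
  β = 0.445: g = -0.0044, g' = -0.639 → β = 0.438
Converged at β = 0.438.
Compositions from xᵢ = zᵢ/(1+β(Kᵢ−1)), yᵢ = Kᵢxᵢ:
  1: x = 0.147, y = 0.361
  2: x = 0.277, y = 0.448
  3: x = 0.408, y = 0.136
  4: x = 0.168, y = 0.054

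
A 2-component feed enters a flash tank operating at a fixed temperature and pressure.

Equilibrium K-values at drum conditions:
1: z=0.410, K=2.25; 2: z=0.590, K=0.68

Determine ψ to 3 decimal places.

Let ψ = V/F and solve Σ zᵢ(Kᵢ−1)/(1+ψ(Kᵢ−1)) = 0.
g(0) = ΣzᵢKᵢ − 1 = 0.324 and g(1) = 1 − Σzᵢ/Kᵢ = -0.050, so a root lies in (0, 1).
Newton–Raphson from ψ = 0.64:
  ψ = 0.640: g = 0.0473, g' = -0.293 → ψ = 0.801
  ψ = 0.801: g = 0.0021, g' = -0.269 → ψ = 0.809
Converged at ψ = 0.809.

ψ = 0.809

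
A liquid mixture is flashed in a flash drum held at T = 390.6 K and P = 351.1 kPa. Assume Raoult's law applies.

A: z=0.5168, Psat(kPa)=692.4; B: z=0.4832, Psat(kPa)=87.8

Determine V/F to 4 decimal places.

V/F = 0.1921

Raoult's law: Kᵢ = Pᵢˢᵃᵗ/P = Pᵢˢᵃᵗ/351.1.
  K_A = 692.4/351.1 = 1.972088, K_B = 87.8/351.1 = 0.250071
Material balance + equilibrium reduce to Σ zᵢ(Kᵢ−1)/(1+V/F(Kᵢ−1)) = 0.
g(0) = ΣzᵢKᵢ − 1 = 0.1400 and g(1) = 1 − Σzᵢ/Kᵢ = -1.1943, so a root lies in (0, 1).
Binary case is linear: z₁(K₁−1)(1+V/F(K₂−1)) + z₂(K₂−1)(1+V/F(K₁−1)) = 0
⇒ V/F = [z₁(K₁−1)+z₂(K₂−1)] / [−(K₁−1)(K₂−1)] = 0.14001/0.72900 = 0.1921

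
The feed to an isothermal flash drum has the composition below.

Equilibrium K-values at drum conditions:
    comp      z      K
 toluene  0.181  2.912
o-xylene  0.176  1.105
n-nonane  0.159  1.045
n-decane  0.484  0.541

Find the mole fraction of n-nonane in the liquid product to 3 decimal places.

Newton iteration, β⁰ = 0.5:
  β = 0.500: g = -0.0868, g' = -0.347 → β = 0.250
  β = 0.250: g = 0.0085, g' = -0.435 → β = 0.269
Converged at β = 0.269.
Compositions from xᵢ = zᵢ/(1+β(Kᵢ−1)), yᵢ = Kᵢxᵢ:
  toluene: x = 0.119, y = 0.348
  o-xylene: x = 0.171, y = 0.189
  n-nonane: x = 0.157, y = 0.164
  n-decane: x = 0.552, y = 0.299

x_n-nonane = 0.157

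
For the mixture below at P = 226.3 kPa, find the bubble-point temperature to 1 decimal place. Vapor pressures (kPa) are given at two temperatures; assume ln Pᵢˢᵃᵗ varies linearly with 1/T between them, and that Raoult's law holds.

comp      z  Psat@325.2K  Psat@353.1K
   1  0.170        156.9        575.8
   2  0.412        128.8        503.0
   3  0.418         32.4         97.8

Bubble-point temperature: ΣzᵢPᵢˢᵃᵗ(T) = P. Interpolate ln Pᵢˢᵃᵗ = aᵢ + bᵢ/T.
  T = 325.2 K: ΣzᵢPᵢˢᵃᵗ = 93.28 kPa
  T = 353.1 K: ΣzᵢPᵢˢᵃᵗ = 346.00 kPa
  T = 339.1 K: ΣzᵢPᵢˢᵃᵗ = 183.97 kPa
  T = 346.1 K: ΣzᵢPᵢˢᵃᵗ = 253.86 kPa
  T = 342.6 K: ΣzᵢPᵢˢᵃᵗ = 216.45 kPa
  T = 344.4 K: ΣzᵢPᵢˢᵃᵗ = 235.04 kPa
Interpolating between 342.6 K and 344.4 K gives T ≈ 343.6 K.

T = 343.6 K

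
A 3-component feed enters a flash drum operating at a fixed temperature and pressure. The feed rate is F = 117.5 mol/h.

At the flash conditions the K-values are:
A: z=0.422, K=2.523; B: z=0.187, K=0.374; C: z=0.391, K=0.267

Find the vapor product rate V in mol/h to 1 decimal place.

Material balance + equilibrium reduce to Σ zᵢ(Kᵢ−1)/(1+V/F(Kᵢ−1)) = 0.
g(0) = ΣzᵢKᵢ − 1 = 0.239 and g(1) = 1 − Σzᵢ/Kᵢ = -1.132, so a root lies in (0, 1).
Newton iteration, V/F⁰ = 0.5:
  V/F = 0.500: g = -0.2579, g' = -0.994 → V/F = 0.241
  V/F = 0.241: g = -0.0154, g' = -0.936 → V/F = 0.224
Converged at V/F = 0.224.
Then V = V/F·F = 0.2242·117.5 = 26.3 mol/h and L = F − V = 91.2 mol/h.

V = 26.3 mol/h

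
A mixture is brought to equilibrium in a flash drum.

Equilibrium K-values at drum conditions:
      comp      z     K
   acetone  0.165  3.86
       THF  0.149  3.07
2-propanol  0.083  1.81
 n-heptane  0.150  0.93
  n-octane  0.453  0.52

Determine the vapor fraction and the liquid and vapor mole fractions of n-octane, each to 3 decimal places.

Let ψ = V/F and solve Σ zᵢ(Kᵢ−1)/(1+ψ(Kᵢ−1)) = 0.
Check two-phase: ΣzᵢKᵢ = 1.620 > 1 and Σzᵢ/Kᵢ = 1.170 > 1, so g(0) = 0.620 > 0 and g(1) = -0.170 < 0.
Newton–Raphson from ψ = 0.33:
  ψ = 0.330: g = 0.2100, g' = -0.765 → ψ = 0.605
  ψ = 0.605: g = 0.0377, g' = -0.540 → ψ = 0.674
  ψ = 0.674: g = 0.0007, g' = -0.520 → ψ = 0.676
Converged at ψ = 0.676.
Compositions from xᵢ = zᵢ/(1+ψ(Kᵢ−1)), yᵢ = Kᵢxᵢ:
  acetone: x = 0.056, y = 0.217
  THF: x = 0.062, y = 0.191
  2-propanol: x = 0.054, y = 0.097
  n-heptane: x = 0.157, y = 0.146
  n-octane: x = 0.671, y = 0.349

ψ = 0.676, x_n-octane = 0.671, y_n-octane = 0.349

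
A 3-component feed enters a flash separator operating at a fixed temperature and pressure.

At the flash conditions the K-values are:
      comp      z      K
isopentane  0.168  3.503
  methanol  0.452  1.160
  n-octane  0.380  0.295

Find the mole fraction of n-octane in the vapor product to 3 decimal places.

y_n-octane = 0.137

Let ψ = V/F and solve Σ zᵢ(Kᵢ−1)/(1+ψ(Kᵢ−1)) = 0.
Feasibility: ΣzᵢKᵢ = 1.225, Σzᵢ/Kᵢ = 1.726 — both > 1, two phases present.
Newton iteration, ψ⁰ = 0.63:
  ψ = 0.630: g = -0.2531, g' = -0.779 → ψ = 0.305
  ψ = 0.305: g = -0.0340, g' = -0.655 → ψ = 0.253
  ψ = 0.253: g = 0.0007, g' = -0.685 → ψ = 0.254
Converged at ψ = 0.254.
Compositions from xᵢ = zᵢ/(1+ψ(Kᵢ−1)), yᵢ = Kᵢxᵢ:
  isopentane: x = 0.103, y = 0.360
  methanol: x = 0.434, y = 0.504
  n-octane: x = 0.463, y = 0.137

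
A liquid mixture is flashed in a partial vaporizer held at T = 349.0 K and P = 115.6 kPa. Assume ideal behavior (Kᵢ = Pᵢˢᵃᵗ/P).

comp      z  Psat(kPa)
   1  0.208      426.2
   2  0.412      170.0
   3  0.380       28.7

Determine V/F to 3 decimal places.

V/F = 0.428

Raoult's law: Kᵢ = Pᵢˢᵃᵗ/P = Pᵢˢᵃᵗ/115.6.
  K_1 = 426.2/115.6 = 3.68685, K_2 = 170.0/115.6 = 1.47059, K_3 = 28.7/115.6 = 0.24827
Newton–Raphson from V/F = 0.46:
  V/F = 0.460: g = -0.0273, g' = -0.864 → V/F = 0.428
Converged at V/F = 0.428.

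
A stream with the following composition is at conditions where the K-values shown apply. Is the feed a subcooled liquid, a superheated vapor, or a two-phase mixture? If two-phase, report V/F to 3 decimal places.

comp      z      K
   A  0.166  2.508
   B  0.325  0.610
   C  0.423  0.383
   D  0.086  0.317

subcooled liquid

ΣzᵢKᵢ = 0.804; Σzᵢ/Kᵢ = 1.975.
Since ΣzᵢKᵢ < 1 the mixture is below its bubble point — single liquid phase.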